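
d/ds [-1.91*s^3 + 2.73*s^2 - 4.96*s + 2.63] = -5.73*s^2 + 5.46*s - 4.96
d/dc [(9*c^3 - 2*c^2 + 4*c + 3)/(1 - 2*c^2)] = (-18*c^4 + 35*c^2 + 8*c + 4)/(4*c^4 - 4*c^2 + 1)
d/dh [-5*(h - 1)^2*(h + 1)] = -15*h^2 + 10*h + 5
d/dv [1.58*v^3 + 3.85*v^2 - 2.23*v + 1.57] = 4.74*v^2 + 7.7*v - 2.23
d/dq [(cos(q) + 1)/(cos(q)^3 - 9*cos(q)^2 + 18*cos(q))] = 2*(cos(q)^3 - 3*cos(q)^2 - 9*cos(q) + 9)*sin(q)/((cos(q) - 6)^2*(cos(q) - 3)^2*cos(q)^2)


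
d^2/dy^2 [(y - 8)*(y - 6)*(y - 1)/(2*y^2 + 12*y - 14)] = 195/(y^3 + 21*y^2 + 147*y + 343)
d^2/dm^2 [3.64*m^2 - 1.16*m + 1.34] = 7.28000000000000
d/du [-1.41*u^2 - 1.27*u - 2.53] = -2.82*u - 1.27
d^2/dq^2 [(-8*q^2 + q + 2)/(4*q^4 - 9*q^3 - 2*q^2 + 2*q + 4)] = 2*(-384*q^8 + 960*q^7 - 680*q^6 - 477*q^5 + 1962*q^4 - 1866*q^3 - 252*q^2 + 216*q - 112)/(64*q^12 - 432*q^11 + 876*q^10 - 201*q^9 - 678*q^8 - 582*q^7 + 1036*q^6 + 540*q^5 - 216*q^4 - 520*q^3 - 48*q^2 + 96*q + 64)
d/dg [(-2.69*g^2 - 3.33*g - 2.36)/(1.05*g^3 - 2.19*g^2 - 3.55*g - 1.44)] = (2.8245*g^4 + 6.993*g^3 + 9.6908*g^2 - 2.5896*g - 3.5828)/(1.1025*g^6 - 4.599*g^5 - 2.6589*g^4 + 12.525*g^3 + 18.9097*g^2 + 10.224*g + 2.0736)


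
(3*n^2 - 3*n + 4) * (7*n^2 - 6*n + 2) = 21*n^4 - 39*n^3 + 52*n^2 - 30*n + 8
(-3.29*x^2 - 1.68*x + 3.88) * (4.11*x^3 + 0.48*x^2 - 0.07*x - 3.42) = -13.5219*x^5 - 8.484*x^4 + 15.3707*x^3 + 13.2318*x^2 + 5.474*x - 13.2696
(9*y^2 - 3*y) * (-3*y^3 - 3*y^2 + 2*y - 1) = -27*y^5 - 18*y^4 + 27*y^3 - 15*y^2 + 3*y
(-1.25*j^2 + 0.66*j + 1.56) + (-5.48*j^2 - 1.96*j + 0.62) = -6.73*j^2 - 1.3*j + 2.18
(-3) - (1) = -4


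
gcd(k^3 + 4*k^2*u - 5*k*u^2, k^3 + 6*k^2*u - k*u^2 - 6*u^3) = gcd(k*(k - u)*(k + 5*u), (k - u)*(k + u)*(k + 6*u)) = -k + u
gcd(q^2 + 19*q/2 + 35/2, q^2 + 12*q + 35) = q + 7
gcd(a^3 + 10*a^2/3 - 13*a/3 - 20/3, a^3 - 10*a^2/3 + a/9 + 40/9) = a^2 - 2*a/3 - 5/3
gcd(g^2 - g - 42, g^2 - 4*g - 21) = g - 7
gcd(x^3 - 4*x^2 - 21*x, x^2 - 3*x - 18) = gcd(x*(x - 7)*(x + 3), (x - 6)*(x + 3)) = x + 3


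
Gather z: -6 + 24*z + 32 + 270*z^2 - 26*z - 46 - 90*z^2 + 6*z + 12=180*z^2 + 4*z - 8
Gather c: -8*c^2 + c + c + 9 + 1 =-8*c^2 + 2*c + 10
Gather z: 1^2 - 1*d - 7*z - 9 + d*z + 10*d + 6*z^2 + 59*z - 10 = 9*d + 6*z^2 + z*(d + 52) - 18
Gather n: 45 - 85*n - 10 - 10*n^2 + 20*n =-10*n^2 - 65*n + 35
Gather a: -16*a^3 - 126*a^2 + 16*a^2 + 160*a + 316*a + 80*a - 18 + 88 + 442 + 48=-16*a^3 - 110*a^2 + 556*a + 560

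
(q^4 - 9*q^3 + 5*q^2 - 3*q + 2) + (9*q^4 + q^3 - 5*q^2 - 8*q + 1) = 10*q^4 - 8*q^3 - 11*q + 3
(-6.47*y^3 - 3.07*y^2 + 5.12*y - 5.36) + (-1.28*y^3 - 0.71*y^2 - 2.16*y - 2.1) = -7.75*y^3 - 3.78*y^2 + 2.96*y - 7.46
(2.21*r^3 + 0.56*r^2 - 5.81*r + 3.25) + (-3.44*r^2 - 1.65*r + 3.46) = 2.21*r^3 - 2.88*r^2 - 7.46*r + 6.71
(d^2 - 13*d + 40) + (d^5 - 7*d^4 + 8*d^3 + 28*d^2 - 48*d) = d^5 - 7*d^4 + 8*d^3 + 29*d^2 - 61*d + 40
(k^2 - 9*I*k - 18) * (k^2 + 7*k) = k^4 + 7*k^3 - 9*I*k^3 - 18*k^2 - 63*I*k^2 - 126*k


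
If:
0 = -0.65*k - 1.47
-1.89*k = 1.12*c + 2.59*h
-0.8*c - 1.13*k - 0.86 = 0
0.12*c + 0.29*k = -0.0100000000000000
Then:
No Solution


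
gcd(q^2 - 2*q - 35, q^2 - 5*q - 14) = q - 7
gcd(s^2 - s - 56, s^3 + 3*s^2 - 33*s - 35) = s + 7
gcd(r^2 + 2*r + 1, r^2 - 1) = r + 1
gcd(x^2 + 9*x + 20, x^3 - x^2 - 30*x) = x + 5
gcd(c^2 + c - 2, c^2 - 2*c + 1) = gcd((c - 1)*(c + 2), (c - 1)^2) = c - 1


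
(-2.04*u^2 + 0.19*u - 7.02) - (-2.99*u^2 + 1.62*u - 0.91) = 0.95*u^2 - 1.43*u - 6.11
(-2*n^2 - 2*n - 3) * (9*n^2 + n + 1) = -18*n^4 - 20*n^3 - 31*n^2 - 5*n - 3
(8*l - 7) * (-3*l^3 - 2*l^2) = -24*l^4 + 5*l^3 + 14*l^2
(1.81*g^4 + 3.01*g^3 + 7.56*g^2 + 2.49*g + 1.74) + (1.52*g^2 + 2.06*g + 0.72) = 1.81*g^4 + 3.01*g^3 + 9.08*g^2 + 4.55*g + 2.46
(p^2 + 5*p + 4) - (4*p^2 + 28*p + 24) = -3*p^2 - 23*p - 20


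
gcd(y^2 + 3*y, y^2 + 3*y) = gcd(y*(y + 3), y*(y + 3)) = y^2 + 3*y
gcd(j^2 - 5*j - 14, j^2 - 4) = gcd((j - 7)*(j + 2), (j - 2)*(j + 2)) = j + 2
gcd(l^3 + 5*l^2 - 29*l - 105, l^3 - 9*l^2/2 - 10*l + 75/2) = l^2 - 2*l - 15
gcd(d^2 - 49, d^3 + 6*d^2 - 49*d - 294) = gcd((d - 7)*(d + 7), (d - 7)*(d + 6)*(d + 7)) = d^2 - 49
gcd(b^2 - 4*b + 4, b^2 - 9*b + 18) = 1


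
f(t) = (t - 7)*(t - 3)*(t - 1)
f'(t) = (t - 7)*(t - 3) + (t - 7)*(t - 1) + (t - 3)*(t - 1) = 3*t^2 - 22*t + 31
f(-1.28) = -80.80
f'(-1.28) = 64.08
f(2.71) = 2.13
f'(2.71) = -6.59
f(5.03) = -16.12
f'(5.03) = -3.76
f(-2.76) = -211.38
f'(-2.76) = 114.57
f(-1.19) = -75.15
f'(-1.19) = 61.43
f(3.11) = -0.90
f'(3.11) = -8.40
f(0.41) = -10.07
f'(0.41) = 22.48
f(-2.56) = -189.23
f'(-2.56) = 106.98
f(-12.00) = -3705.00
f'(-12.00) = 727.00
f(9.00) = 96.00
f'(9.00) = 76.00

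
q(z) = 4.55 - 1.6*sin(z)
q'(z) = -1.6*cos(z)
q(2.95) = 4.25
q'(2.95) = 1.57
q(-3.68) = 3.73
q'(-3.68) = 1.37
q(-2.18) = 5.86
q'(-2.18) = 0.92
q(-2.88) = 4.96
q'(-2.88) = 1.55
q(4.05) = 5.81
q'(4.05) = 0.98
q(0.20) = 4.23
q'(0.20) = -1.57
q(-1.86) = 6.08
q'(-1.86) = 0.46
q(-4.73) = 2.95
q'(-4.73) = -0.03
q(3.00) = 4.32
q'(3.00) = 1.58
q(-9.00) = 5.21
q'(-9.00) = 1.46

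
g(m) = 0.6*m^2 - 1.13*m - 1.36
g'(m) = 1.2*m - 1.13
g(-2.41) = 4.85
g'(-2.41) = -4.02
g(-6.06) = 27.52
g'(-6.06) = -8.40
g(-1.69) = 2.26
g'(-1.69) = -3.16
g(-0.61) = -0.45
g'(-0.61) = -1.86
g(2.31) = -0.77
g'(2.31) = 1.64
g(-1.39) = 1.37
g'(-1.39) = -2.80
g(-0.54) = -0.57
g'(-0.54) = -1.78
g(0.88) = -1.89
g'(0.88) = -0.07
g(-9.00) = 57.41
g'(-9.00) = -11.93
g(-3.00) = 7.43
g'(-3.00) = -4.73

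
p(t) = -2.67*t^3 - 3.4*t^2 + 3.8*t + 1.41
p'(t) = -8.01*t^2 - 6.8*t + 3.8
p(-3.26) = 45.39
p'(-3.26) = -59.16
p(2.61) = -59.30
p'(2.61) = -68.51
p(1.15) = -2.78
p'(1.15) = -14.61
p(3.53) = -144.99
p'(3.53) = -120.02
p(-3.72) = 77.67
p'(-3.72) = -81.75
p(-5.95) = 420.85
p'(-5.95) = -239.31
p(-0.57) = -1.37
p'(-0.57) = 5.07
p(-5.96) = 423.25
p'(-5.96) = -240.20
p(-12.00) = 4079.97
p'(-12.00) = -1068.04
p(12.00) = -5056.35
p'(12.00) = -1231.24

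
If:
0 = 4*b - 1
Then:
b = 1/4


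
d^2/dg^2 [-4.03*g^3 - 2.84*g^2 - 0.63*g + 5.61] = -24.18*g - 5.68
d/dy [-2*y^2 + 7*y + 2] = 7 - 4*y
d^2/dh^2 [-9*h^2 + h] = -18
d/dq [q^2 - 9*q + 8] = 2*q - 9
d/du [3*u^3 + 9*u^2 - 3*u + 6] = 9*u^2 + 18*u - 3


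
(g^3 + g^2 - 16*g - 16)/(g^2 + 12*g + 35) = (g^3 + g^2 - 16*g - 16)/(g^2 + 12*g + 35)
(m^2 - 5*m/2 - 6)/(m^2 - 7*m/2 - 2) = (2*m + 3)/(2*m + 1)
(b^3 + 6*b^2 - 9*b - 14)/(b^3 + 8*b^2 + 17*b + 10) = (b^2 + 5*b - 14)/(b^2 + 7*b + 10)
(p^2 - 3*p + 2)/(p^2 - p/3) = 3*(p^2 - 3*p + 2)/(p*(3*p - 1))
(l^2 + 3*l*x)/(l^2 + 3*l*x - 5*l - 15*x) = l/(l - 5)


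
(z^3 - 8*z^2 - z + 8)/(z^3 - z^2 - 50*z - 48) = (z - 1)/(z + 6)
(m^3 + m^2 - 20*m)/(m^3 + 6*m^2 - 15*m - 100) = m/(m + 5)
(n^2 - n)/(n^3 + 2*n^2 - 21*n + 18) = n/(n^2 + 3*n - 18)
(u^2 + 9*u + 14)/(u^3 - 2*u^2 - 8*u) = (u + 7)/(u*(u - 4))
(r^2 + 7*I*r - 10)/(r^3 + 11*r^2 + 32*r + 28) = (r^2 + 7*I*r - 10)/(r^3 + 11*r^2 + 32*r + 28)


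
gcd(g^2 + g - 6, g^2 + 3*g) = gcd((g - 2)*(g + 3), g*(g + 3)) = g + 3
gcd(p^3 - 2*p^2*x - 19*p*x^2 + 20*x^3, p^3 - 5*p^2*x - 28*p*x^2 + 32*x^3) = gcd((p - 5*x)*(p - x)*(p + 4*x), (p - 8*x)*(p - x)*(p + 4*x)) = -p^2 - 3*p*x + 4*x^2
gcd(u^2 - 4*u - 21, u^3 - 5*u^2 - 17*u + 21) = u^2 - 4*u - 21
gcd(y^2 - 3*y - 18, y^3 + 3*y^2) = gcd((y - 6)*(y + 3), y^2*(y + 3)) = y + 3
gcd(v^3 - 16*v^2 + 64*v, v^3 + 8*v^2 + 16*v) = v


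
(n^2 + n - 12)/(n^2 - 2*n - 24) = (n - 3)/(n - 6)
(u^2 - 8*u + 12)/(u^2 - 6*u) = (u - 2)/u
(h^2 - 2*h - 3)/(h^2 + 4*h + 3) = (h - 3)/(h + 3)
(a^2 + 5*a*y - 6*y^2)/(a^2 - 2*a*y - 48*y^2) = (-a + y)/(-a + 8*y)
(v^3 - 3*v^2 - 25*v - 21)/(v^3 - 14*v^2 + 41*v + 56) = (v + 3)/(v - 8)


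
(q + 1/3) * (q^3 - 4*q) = q^4 + q^3/3 - 4*q^2 - 4*q/3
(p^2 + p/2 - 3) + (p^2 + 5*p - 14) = 2*p^2 + 11*p/2 - 17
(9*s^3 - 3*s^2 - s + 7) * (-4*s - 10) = -36*s^4 - 78*s^3 + 34*s^2 - 18*s - 70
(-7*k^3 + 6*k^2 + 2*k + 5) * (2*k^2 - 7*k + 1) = -14*k^5 + 61*k^4 - 45*k^3 + 2*k^2 - 33*k + 5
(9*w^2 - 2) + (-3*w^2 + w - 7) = 6*w^2 + w - 9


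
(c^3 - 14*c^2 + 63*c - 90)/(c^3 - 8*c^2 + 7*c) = (c^3 - 14*c^2 + 63*c - 90)/(c*(c^2 - 8*c + 7))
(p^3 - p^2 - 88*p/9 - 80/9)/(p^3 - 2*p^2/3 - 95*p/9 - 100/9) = (3*p + 4)/(3*p + 5)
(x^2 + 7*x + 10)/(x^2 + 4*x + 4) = (x + 5)/(x + 2)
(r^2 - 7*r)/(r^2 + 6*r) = (r - 7)/(r + 6)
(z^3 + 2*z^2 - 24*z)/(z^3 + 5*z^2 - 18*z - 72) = z/(z + 3)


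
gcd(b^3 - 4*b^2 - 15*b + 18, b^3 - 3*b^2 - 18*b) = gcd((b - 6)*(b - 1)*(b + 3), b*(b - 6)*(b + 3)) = b^2 - 3*b - 18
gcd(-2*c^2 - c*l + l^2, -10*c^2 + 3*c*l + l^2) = 2*c - l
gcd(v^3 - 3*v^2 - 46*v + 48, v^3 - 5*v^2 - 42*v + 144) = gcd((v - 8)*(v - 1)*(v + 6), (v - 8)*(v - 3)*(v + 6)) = v^2 - 2*v - 48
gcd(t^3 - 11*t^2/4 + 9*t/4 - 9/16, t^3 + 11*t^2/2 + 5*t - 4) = t - 1/2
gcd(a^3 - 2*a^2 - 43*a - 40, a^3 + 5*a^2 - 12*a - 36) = 1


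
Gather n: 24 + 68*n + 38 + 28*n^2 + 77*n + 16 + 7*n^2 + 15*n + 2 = 35*n^2 + 160*n + 80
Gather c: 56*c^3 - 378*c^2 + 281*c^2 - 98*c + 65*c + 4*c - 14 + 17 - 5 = 56*c^3 - 97*c^2 - 29*c - 2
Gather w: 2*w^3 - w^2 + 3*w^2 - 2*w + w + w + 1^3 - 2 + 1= 2*w^3 + 2*w^2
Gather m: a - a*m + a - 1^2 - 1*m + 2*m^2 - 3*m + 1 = 2*a + 2*m^2 + m*(-a - 4)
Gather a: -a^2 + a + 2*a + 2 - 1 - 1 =-a^2 + 3*a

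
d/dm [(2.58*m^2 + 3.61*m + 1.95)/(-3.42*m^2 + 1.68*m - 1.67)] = (16.6806*m^2 + 4.7208*m - 9.3047)/(11.6964*m^4 - 11.4912*m^3 + 14.2452*m^2 - 5.6112*m + 2.7889)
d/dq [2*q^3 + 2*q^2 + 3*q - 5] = 6*q^2 + 4*q + 3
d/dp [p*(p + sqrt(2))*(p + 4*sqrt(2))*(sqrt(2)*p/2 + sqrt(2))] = 2*sqrt(2)*p^3 + 3*sqrt(2)*p^2 + 15*p^2 + 8*sqrt(2)*p + 20*p + 8*sqrt(2)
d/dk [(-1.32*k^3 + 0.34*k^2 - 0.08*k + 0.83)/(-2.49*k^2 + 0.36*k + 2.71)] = (3.2868*k^4 - 0.9504*k^3 - 10.8084*k^2 + 5.9762*k - 0.5156)/(6.2001*k^4 - 1.7928*k^3 - 13.3662*k^2 + 1.9512*k + 7.3441)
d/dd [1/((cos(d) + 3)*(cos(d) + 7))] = 2*(cos(d) + 5)*sin(d)/((cos(d) + 3)^2*(cos(d) + 7)^2)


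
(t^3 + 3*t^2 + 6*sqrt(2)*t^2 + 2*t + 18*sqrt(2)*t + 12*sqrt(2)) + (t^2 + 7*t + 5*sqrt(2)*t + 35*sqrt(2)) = t^3 + 4*t^2 + 6*sqrt(2)*t^2 + 9*t + 23*sqrt(2)*t + 47*sqrt(2)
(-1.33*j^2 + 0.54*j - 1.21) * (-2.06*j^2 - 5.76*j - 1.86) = 2.7398*j^4 + 6.5484*j^3 + 1.856*j^2 + 5.9652*j + 2.2506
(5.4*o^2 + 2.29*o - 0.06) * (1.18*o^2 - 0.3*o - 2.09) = 6.372*o^4 + 1.0822*o^3 - 12.0438*o^2 - 4.7681*o + 0.1254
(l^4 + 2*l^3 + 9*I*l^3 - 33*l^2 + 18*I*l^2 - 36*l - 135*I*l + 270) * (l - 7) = l^5 - 5*l^4 + 9*I*l^4 - 47*l^3 - 45*I*l^3 + 195*l^2 - 261*I*l^2 + 522*l + 945*I*l - 1890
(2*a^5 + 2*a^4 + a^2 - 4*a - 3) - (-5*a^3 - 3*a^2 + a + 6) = 2*a^5 + 2*a^4 + 5*a^3 + 4*a^2 - 5*a - 9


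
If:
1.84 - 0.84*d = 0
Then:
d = 2.19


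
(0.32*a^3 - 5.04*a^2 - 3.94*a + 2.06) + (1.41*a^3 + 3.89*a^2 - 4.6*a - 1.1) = 1.73*a^3 - 1.15*a^2 - 8.54*a + 0.96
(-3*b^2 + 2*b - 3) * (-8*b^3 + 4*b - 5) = 24*b^5 - 16*b^4 + 12*b^3 + 23*b^2 - 22*b + 15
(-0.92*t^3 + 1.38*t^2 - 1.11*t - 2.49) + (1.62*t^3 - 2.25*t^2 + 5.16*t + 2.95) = 0.7*t^3 - 0.87*t^2 + 4.05*t + 0.46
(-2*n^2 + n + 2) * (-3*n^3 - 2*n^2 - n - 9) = 6*n^5 + n^4 - 6*n^3 + 13*n^2 - 11*n - 18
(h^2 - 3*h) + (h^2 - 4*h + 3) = 2*h^2 - 7*h + 3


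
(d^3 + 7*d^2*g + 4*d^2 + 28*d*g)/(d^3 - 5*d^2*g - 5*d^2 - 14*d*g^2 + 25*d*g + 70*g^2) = d*(d^2 + 7*d*g + 4*d + 28*g)/(d^3 - 5*d^2*g - 5*d^2 - 14*d*g^2 + 25*d*g + 70*g^2)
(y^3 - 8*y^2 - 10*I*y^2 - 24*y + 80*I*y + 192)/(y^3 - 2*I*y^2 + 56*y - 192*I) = (y - 8)/(y + 8*I)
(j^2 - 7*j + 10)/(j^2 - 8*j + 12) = (j - 5)/(j - 6)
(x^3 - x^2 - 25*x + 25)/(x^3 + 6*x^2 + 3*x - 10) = (x - 5)/(x + 2)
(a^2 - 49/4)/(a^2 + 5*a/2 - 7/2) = (a - 7/2)/(a - 1)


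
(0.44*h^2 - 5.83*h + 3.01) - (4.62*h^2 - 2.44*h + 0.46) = -4.18*h^2 - 3.39*h + 2.55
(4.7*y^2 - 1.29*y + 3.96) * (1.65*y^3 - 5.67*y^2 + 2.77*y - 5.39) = 7.755*y^5 - 28.7775*y^4 + 26.8673*y^3 - 51.3595*y^2 + 17.9223*y - 21.3444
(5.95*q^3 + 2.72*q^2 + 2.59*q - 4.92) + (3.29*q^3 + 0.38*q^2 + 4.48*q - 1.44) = 9.24*q^3 + 3.1*q^2 + 7.07*q - 6.36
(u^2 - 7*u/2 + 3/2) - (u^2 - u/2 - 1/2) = 2 - 3*u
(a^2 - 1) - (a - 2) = a^2 - a + 1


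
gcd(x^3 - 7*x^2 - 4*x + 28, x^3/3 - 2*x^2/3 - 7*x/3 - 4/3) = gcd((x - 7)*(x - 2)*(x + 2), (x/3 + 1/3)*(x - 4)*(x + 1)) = 1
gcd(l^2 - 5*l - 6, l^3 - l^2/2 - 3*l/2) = l + 1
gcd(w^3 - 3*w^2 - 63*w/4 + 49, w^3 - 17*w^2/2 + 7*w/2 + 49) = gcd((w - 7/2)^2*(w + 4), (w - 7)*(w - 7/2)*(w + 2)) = w - 7/2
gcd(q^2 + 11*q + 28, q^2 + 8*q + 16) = q + 4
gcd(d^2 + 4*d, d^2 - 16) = d + 4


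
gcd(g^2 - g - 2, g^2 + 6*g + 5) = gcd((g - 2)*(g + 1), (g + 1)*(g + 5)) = g + 1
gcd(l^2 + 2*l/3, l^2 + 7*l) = l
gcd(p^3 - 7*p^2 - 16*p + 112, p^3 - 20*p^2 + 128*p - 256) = p - 4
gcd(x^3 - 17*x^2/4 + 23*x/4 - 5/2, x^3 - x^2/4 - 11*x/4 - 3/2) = x - 2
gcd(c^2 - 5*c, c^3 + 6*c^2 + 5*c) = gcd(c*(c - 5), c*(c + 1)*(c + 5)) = c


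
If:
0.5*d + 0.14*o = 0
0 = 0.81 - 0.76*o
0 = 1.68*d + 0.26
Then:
No Solution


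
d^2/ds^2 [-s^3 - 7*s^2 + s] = -6*s - 14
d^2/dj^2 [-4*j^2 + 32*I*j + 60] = -8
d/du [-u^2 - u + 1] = -2*u - 1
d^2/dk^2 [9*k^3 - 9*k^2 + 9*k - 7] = 54*k - 18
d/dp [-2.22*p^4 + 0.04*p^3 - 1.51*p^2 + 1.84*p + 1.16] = -8.88*p^3 + 0.12*p^2 - 3.02*p + 1.84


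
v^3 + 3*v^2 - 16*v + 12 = (v - 2)*(v - 1)*(v + 6)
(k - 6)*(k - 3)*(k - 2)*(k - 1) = k^4 - 12*k^3 + 47*k^2 - 72*k + 36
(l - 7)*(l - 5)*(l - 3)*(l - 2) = l^4 - 17*l^3 + 101*l^2 - 247*l + 210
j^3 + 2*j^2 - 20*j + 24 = (j - 2)^2*(j + 6)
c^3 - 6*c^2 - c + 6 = (c - 6)*(c - 1)*(c + 1)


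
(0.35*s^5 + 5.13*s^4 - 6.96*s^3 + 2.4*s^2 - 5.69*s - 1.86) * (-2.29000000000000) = -0.8015*s^5 - 11.7477*s^4 + 15.9384*s^3 - 5.496*s^2 + 13.0301*s + 4.2594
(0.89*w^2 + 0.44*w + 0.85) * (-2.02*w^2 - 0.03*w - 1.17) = -1.7978*w^4 - 0.9155*w^3 - 2.7715*w^2 - 0.5403*w - 0.9945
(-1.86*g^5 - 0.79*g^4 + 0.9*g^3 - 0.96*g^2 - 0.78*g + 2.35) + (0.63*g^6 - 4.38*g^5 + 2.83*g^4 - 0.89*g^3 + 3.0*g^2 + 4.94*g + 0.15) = 0.63*g^6 - 6.24*g^5 + 2.04*g^4 + 0.01*g^3 + 2.04*g^2 + 4.16*g + 2.5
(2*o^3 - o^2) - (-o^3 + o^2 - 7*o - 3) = 3*o^3 - 2*o^2 + 7*o + 3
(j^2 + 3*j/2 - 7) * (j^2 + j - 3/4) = j^4 + 5*j^3/2 - 25*j^2/4 - 65*j/8 + 21/4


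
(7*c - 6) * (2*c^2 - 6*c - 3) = 14*c^3 - 54*c^2 + 15*c + 18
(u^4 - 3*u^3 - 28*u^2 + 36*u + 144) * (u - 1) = u^5 - 4*u^4 - 25*u^3 + 64*u^2 + 108*u - 144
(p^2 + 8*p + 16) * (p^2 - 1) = p^4 + 8*p^3 + 15*p^2 - 8*p - 16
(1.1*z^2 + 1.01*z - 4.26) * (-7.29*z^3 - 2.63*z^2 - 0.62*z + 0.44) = -8.019*z^5 - 10.2559*z^4 + 27.7171*z^3 + 11.0616*z^2 + 3.0856*z - 1.8744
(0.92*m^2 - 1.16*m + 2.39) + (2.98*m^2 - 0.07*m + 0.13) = 3.9*m^2 - 1.23*m + 2.52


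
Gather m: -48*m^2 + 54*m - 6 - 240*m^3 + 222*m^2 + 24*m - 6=-240*m^3 + 174*m^2 + 78*m - 12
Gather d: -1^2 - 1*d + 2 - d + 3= 4 - 2*d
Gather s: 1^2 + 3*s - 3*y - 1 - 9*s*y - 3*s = -9*s*y - 3*y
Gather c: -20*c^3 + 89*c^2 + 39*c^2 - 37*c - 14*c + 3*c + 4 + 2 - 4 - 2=-20*c^3 + 128*c^2 - 48*c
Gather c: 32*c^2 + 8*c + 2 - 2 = 32*c^2 + 8*c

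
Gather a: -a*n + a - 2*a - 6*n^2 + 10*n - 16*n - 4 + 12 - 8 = a*(-n - 1) - 6*n^2 - 6*n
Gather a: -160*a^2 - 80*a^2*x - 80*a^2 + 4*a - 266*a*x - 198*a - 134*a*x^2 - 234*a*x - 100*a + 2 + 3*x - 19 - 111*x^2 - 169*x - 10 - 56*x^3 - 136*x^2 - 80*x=a^2*(-80*x - 240) + a*(-134*x^2 - 500*x - 294) - 56*x^3 - 247*x^2 - 246*x - 27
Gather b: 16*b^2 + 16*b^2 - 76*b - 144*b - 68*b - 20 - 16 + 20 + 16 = 32*b^2 - 288*b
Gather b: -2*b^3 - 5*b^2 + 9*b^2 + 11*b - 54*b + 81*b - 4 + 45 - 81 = -2*b^3 + 4*b^2 + 38*b - 40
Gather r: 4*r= 4*r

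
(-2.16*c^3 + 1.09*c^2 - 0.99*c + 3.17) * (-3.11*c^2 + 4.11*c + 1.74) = 6.7176*c^5 - 12.2675*c^4 + 3.8004*c^3 - 12.031*c^2 + 11.3061*c + 5.5158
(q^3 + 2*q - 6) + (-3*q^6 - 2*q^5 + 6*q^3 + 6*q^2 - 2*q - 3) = -3*q^6 - 2*q^5 + 7*q^3 + 6*q^2 - 9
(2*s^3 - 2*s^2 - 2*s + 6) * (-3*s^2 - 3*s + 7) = -6*s^5 + 26*s^3 - 26*s^2 - 32*s + 42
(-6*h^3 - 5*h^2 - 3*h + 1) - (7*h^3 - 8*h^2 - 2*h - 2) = -13*h^3 + 3*h^2 - h + 3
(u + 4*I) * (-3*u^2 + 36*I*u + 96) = -3*u^3 + 24*I*u^2 - 48*u + 384*I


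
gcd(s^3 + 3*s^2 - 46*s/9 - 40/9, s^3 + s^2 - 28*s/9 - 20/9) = s^2 - s - 10/9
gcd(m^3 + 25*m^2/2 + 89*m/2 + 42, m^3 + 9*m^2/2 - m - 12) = m + 4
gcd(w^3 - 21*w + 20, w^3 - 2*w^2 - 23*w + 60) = w^2 + w - 20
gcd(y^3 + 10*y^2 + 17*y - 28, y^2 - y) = y - 1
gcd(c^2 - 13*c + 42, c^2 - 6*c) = c - 6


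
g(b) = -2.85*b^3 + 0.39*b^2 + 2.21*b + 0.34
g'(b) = -8.55*b^2 + 0.78*b + 2.21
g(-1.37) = 5.37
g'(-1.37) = -14.91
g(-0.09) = 0.15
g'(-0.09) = 2.07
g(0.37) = 1.07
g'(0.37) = 1.33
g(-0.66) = -0.13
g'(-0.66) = -2.03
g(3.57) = -116.47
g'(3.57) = -103.97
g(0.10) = 0.56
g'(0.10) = 2.20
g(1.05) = -0.21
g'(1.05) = -6.40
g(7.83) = -1326.58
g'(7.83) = -515.87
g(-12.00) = 4954.78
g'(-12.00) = -1238.35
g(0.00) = 0.34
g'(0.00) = 2.21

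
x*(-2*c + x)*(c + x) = -2*c^2*x - c*x^2 + x^3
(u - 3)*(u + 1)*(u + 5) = u^3 + 3*u^2 - 13*u - 15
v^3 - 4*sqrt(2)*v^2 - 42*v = v*(v - 7*sqrt(2))*(v + 3*sqrt(2))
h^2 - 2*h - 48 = (h - 8)*(h + 6)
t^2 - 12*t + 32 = (t - 8)*(t - 4)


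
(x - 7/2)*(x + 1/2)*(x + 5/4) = x^3 - 7*x^2/4 - 11*x/2 - 35/16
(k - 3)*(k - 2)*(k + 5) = k^3 - 19*k + 30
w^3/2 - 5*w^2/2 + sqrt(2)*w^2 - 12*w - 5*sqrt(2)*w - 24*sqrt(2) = (w/2 + sqrt(2))*(w - 8)*(w + 3)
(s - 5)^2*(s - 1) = s^3 - 11*s^2 + 35*s - 25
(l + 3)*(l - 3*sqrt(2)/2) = l^2 - 3*sqrt(2)*l/2 + 3*l - 9*sqrt(2)/2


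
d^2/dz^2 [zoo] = 0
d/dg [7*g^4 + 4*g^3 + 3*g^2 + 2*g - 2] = 28*g^3 + 12*g^2 + 6*g + 2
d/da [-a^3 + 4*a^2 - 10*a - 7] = -3*a^2 + 8*a - 10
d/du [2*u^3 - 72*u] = 6*u^2 - 72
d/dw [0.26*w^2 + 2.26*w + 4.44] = 0.52*w + 2.26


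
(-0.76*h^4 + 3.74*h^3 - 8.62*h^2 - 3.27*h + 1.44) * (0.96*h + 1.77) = -0.7296*h^5 + 2.2452*h^4 - 1.6554*h^3 - 18.3966*h^2 - 4.4055*h + 2.5488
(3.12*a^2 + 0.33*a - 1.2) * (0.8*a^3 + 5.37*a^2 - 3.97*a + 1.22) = 2.496*a^5 + 17.0184*a^4 - 11.5743*a^3 - 3.9477*a^2 + 5.1666*a - 1.464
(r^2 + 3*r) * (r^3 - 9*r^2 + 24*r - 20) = r^5 - 6*r^4 - 3*r^3 + 52*r^2 - 60*r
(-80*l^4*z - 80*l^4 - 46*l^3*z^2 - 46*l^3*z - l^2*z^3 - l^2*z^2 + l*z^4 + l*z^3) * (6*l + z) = -480*l^5*z - 480*l^5 - 356*l^4*z^2 - 356*l^4*z - 52*l^3*z^3 - 52*l^3*z^2 + 5*l^2*z^4 + 5*l^2*z^3 + l*z^5 + l*z^4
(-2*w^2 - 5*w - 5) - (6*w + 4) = -2*w^2 - 11*w - 9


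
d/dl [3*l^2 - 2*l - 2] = 6*l - 2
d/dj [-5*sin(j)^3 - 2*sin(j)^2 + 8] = -(15*sin(j) + 4)*sin(j)*cos(j)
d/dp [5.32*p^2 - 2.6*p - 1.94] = 10.64*p - 2.6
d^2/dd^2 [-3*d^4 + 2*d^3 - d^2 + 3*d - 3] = -36*d^2 + 12*d - 2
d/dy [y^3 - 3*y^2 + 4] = 3*y*(y - 2)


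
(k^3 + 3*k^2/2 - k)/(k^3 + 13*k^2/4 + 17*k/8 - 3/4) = 4*k*(2*k - 1)/(8*k^2 + 10*k - 3)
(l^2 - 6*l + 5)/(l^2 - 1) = (l - 5)/(l + 1)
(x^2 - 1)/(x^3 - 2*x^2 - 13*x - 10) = (x - 1)/(x^2 - 3*x - 10)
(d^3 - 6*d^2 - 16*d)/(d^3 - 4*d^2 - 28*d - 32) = d/(d + 2)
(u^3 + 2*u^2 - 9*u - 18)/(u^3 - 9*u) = (u + 2)/u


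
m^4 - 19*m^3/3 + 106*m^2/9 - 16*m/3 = m*(m - 3)*(m - 8/3)*(m - 2/3)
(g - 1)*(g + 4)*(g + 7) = g^3 + 10*g^2 + 17*g - 28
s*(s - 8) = s^2 - 8*s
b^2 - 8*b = b*(b - 8)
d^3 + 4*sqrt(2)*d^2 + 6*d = d*(d + sqrt(2))*(d + 3*sqrt(2))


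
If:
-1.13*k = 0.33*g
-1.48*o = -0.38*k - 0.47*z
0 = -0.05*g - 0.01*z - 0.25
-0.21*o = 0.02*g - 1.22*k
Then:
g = 61.54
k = -17.97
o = -110.27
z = -332.71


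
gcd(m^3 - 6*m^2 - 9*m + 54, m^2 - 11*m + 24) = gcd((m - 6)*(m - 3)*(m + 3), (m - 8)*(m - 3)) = m - 3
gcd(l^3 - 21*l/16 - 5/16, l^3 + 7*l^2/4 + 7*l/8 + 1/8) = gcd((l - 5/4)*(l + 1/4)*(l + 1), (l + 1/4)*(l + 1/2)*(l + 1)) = l^2 + 5*l/4 + 1/4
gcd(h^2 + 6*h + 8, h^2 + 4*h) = h + 4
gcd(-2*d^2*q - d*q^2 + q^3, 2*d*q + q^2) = q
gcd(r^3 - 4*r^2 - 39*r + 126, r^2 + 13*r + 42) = r + 6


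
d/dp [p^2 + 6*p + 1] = 2*p + 6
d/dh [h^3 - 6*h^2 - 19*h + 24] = 3*h^2 - 12*h - 19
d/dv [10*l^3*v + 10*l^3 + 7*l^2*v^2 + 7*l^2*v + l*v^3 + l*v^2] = l*(10*l^2 + 14*l*v + 7*l + 3*v^2 + 2*v)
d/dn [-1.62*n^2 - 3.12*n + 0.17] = -3.24*n - 3.12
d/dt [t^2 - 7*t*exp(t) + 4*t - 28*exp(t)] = -7*t*exp(t) + 2*t - 35*exp(t) + 4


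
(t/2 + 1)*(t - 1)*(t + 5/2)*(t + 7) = t^4/2 + 21*t^3/4 + 25*t^2/2 - 3*t/4 - 35/2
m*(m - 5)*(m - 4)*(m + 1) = m^4 - 8*m^3 + 11*m^2 + 20*m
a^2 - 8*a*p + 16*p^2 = (a - 4*p)^2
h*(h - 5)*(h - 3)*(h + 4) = h^4 - 4*h^3 - 17*h^2 + 60*h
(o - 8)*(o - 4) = o^2 - 12*o + 32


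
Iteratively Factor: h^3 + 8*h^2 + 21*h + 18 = (h + 3)*(h^2 + 5*h + 6) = (h + 3)^2*(h + 2)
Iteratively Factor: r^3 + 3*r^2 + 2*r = (r + 2)*(r^2 + r) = (r + 1)*(r + 2)*(r)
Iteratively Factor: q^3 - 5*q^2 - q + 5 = (q + 1)*(q^2 - 6*q + 5) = (q - 5)*(q + 1)*(q - 1)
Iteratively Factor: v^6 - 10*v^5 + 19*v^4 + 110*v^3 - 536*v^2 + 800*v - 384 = (v - 2)*(v^5 - 8*v^4 + 3*v^3 + 116*v^2 - 304*v + 192) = (v - 4)*(v - 2)*(v^4 - 4*v^3 - 13*v^2 + 64*v - 48) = (v - 4)^2*(v - 2)*(v^3 - 13*v + 12) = (v - 4)^2*(v - 2)*(v - 1)*(v^2 + v - 12) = (v - 4)^2*(v - 3)*(v - 2)*(v - 1)*(v + 4)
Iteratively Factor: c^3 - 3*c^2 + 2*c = (c - 1)*(c^2 - 2*c) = (c - 2)*(c - 1)*(c)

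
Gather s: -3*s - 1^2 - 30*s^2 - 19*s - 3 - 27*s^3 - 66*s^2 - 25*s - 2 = -27*s^3 - 96*s^2 - 47*s - 6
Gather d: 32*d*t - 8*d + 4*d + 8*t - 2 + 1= d*(32*t - 4) + 8*t - 1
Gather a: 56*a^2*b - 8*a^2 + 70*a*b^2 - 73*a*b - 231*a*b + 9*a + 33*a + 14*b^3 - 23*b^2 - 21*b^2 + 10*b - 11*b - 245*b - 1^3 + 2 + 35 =a^2*(56*b - 8) + a*(70*b^2 - 304*b + 42) + 14*b^3 - 44*b^2 - 246*b + 36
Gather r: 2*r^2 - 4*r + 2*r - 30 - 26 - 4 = 2*r^2 - 2*r - 60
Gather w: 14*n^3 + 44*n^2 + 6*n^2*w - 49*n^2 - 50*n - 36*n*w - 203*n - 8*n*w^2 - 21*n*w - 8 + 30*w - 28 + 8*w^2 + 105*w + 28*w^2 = 14*n^3 - 5*n^2 - 253*n + w^2*(36 - 8*n) + w*(6*n^2 - 57*n + 135) - 36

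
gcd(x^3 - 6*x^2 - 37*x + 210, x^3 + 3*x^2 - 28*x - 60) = x^2 + x - 30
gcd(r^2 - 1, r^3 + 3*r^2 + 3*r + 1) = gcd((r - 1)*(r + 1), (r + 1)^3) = r + 1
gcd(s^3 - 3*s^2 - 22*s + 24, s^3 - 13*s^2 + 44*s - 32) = s - 1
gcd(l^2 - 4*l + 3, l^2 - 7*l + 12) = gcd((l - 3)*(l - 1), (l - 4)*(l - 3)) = l - 3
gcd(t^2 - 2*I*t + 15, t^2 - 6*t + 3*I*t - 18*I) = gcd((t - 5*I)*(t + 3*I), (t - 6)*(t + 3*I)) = t + 3*I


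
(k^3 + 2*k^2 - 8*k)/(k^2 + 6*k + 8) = k*(k - 2)/(k + 2)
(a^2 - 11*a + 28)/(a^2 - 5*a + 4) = (a - 7)/(a - 1)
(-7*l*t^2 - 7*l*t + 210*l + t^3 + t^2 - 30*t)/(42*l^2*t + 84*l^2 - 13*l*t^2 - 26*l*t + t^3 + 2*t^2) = (t^2 + t - 30)/(-6*l*t - 12*l + t^2 + 2*t)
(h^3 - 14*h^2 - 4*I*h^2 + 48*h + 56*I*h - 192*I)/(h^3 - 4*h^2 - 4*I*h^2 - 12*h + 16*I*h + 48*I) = (h - 8)/(h + 2)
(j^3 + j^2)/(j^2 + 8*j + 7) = j^2/(j + 7)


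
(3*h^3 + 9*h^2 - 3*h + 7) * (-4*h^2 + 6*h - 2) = -12*h^5 - 18*h^4 + 60*h^3 - 64*h^2 + 48*h - 14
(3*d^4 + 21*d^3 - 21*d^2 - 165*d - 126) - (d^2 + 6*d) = 3*d^4 + 21*d^3 - 22*d^2 - 171*d - 126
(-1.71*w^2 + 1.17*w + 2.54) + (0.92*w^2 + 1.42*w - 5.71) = -0.79*w^2 + 2.59*w - 3.17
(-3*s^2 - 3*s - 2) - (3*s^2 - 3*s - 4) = 2 - 6*s^2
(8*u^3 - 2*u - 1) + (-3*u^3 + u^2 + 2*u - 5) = 5*u^3 + u^2 - 6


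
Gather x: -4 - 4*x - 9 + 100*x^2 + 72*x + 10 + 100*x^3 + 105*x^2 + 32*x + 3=100*x^3 + 205*x^2 + 100*x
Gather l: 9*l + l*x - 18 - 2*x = l*(x + 9) - 2*x - 18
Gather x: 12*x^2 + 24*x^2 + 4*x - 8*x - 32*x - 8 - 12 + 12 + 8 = 36*x^2 - 36*x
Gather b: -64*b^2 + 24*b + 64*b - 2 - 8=-64*b^2 + 88*b - 10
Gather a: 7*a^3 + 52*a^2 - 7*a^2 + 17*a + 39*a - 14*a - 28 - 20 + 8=7*a^3 + 45*a^2 + 42*a - 40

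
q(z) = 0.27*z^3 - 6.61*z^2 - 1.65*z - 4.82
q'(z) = 0.81*z^2 - 13.22*z - 1.65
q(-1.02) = -10.30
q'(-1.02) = 12.68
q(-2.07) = -32.12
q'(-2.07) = 29.19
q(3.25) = -70.73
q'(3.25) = -36.06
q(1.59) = -23.07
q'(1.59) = -20.62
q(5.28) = -158.06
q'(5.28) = -48.87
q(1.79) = -27.40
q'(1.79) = -22.72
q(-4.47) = -153.63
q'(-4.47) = 73.63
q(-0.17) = -4.73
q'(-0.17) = 0.62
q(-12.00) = -1403.42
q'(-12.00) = 273.63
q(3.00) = -61.97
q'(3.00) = -34.02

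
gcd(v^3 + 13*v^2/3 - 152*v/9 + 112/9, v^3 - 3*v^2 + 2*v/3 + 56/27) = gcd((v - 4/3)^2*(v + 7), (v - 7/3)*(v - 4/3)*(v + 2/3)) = v - 4/3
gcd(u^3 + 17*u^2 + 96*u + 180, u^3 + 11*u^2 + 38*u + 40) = u + 5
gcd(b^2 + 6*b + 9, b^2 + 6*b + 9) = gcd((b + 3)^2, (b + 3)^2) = b^2 + 6*b + 9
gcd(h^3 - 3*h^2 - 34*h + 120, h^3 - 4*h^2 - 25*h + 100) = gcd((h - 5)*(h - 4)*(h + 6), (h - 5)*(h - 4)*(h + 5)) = h^2 - 9*h + 20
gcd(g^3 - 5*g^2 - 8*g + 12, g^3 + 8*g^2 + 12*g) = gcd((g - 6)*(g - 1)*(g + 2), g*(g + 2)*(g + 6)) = g + 2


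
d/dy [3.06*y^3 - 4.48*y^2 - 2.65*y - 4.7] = 9.18*y^2 - 8.96*y - 2.65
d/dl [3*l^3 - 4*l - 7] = 9*l^2 - 4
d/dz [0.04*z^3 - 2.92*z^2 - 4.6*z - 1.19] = 0.12*z^2 - 5.84*z - 4.6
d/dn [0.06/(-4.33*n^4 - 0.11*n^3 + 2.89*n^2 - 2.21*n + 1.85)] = (1.0392*n^3 + 0.0198*n^2 - 0.3468*n + 0.1326)/(4.33*n^4 + 0.11*n^3 - 2.89*n^2 + 2.21*n - 1.85)^2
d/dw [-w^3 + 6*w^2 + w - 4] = -3*w^2 + 12*w + 1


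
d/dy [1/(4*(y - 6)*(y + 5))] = (1 - 2*y)/(4*(y^4 - 2*y^3 - 59*y^2 + 60*y + 900))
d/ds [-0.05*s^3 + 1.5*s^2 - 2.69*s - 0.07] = -0.15*s^2 + 3.0*s - 2.69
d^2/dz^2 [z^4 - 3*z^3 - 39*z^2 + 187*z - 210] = 12*z^2 - 18*z - 78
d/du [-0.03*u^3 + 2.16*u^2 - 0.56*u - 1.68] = -0.09*u^2 + 4.32*u - 0.56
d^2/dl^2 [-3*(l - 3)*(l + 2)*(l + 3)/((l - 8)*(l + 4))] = 6*(-47*l^3 - 522*l^2 - 2424*l - 2336)/(l^6 - 12*l^5 - 48*l^4 + 704*l^3 + 1536*l^2 - 12288*l - 32768)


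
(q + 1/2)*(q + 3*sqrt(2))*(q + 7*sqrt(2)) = q^3 + q^2/2 + 10*sqrt(2)*q^2 + 5*sqrt(2)*q + 42*q + 21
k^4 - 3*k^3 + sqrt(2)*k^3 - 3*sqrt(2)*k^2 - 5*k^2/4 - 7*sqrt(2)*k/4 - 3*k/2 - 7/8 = (k - 7/2)*(k + 1/2)*(k + sqrt(2)/2)^2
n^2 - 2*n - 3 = (n - 3)*(n + 1)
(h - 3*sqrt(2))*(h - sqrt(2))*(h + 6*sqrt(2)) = h^3 + 2*sqrt(2)*h^2 - 42*h + 36*sqrt(2)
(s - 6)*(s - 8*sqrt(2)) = s^2 - 8*sqrt(2)*s - 6*s + 48*sqrt(2)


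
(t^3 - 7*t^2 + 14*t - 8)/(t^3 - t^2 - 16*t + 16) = (t - 2)/(t + 4)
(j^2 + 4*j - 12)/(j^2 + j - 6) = (j + 6)/(j + 3)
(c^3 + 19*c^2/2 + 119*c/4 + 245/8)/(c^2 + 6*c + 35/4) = c + 7/2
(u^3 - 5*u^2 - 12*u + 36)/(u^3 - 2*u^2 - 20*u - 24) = (u^2 + u - 6)/(u^2 + 4*u + 4)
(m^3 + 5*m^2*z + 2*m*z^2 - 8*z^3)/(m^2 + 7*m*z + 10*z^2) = (m^2 + 3*m*z - 4*z^2)/(m + 5*z)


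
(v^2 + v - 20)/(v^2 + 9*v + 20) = (v - 4)/(v + 4)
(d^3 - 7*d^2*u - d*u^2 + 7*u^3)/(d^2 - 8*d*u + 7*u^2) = d + u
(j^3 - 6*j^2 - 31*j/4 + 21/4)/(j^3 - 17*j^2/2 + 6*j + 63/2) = (j - 1/2)/(j - 3)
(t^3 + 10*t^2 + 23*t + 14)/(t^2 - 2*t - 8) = (t^2 + 8*t + 7)/(t - 4)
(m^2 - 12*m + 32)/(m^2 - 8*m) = (m - 4)/m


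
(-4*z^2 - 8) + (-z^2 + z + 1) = -5*z^2 + z - 7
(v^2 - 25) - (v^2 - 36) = 11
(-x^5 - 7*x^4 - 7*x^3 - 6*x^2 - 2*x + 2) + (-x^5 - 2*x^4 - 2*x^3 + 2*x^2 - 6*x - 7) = -2*x^5 - 9*x^4 - 9*x^3 - 4*x^2 - 8*x - 5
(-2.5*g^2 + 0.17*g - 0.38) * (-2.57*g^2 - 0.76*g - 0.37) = 6.425*g^4 + 1.4631*g^3 + 1.7724*g^2 + 0.2259*g + 0.1406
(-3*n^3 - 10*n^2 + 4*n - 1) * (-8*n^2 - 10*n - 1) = 24*n^5 + 110*n^4 + 71*n^3 - 22*n^2 + 6*n + 1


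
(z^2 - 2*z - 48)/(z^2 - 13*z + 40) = (z + 6)/(z - 5)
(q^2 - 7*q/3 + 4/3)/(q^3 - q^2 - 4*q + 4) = (q - 4/3)/(q^2 - 4)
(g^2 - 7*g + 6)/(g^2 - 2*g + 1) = (g - 6)/(g - 1)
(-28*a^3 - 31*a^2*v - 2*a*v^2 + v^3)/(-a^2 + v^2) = (-28*a^2 - 3*a*v + v^2)/(-a + v)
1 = 1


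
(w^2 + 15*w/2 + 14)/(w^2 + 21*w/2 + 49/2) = (w + 4)/(w + 7)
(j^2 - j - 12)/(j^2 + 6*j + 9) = (j - 4)/(j + 3)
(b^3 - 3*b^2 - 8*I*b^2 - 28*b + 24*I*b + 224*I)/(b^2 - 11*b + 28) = (b^2 + b*(4 - 8*I) - 32*I)/(b - 4)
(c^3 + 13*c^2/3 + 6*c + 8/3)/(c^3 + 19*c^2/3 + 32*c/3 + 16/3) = (c + 2)/(c + 4)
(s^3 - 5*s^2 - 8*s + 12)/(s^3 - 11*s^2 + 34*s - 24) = (s + 2)/(s - 4)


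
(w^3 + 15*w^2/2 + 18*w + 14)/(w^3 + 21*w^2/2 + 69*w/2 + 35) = (w + 2)/(w + 5)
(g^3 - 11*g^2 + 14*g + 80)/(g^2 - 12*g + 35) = (g^2 - 6*g - 16)/(g - 7)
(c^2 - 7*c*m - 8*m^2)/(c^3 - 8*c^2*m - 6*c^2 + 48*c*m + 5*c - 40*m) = (c + m)/(c^2 - 6*c + 5)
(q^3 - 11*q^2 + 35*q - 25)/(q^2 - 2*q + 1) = (q^2 - 10*q + 25)/(q - 1)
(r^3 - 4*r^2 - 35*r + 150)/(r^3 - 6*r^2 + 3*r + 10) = (r^2 + r - 30)/(r^2 - r - 2)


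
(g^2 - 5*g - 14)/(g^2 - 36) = (g^2 - 5*g - 14)/(g^2 - 36)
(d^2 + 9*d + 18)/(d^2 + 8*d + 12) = (d + 3)/(d + 2)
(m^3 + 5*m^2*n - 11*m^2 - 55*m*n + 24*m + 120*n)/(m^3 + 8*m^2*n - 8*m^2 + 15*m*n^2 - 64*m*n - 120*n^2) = (m - 3)/(m + 3*n)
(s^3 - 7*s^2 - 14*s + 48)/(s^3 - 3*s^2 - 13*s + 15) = (s^2 - 10*s + 16)/(s^2 - 6*s + 5)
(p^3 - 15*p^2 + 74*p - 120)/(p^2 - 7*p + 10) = (p^2 - 10*p + 24)/(p - 2)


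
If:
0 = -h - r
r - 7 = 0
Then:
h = -7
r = 7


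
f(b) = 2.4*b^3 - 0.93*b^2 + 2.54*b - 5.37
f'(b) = 7.2*b^2 - 1.86*b + 2.54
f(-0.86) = -9.77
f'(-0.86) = 9.46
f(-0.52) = -7.28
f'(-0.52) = 5.45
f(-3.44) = -122.81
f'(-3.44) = 94.14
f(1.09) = -0.60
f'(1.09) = 9.07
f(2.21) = 21.61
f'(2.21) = 33.59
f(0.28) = -4.68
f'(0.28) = 2.58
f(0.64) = -3.50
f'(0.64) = 4.30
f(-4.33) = -228.64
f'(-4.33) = 145.59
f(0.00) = -5.37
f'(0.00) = 2.54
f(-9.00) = -1853.16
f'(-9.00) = 602.48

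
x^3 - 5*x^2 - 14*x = x*(x - 7)*(x + 2)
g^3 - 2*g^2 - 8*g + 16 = (g - 2)*(g - 2*sqrt(2))*(g + 2*sqrt(2))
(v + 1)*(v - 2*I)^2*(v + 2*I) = v^4 + v^3 - 2*I*v^3 + 4*v^2 - 2*I*v^2 + 4*v - 8*I*v - 8*I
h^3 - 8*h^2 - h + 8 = (h - 8)*(h - 1)*(h + 1)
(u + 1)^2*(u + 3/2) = u^3 + 7*u^2/2 + 4*u + 3/2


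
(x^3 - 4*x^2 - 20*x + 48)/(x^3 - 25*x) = (x^3 - 4*x^2 - 20*x + 48)/(x*(x^2 - 25))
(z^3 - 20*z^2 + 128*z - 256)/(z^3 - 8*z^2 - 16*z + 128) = (z - 8)/(z + 4)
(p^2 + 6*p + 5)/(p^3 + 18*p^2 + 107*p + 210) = (p + 1)/(p^2 + 13*p + 42)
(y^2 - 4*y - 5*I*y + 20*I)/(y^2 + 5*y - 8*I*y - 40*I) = (y^2 - y*(4 + 5*I) + 20*I)/(y^2 + y*(5 - 8*I) - 40*I)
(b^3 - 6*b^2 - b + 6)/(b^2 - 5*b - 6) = b - 1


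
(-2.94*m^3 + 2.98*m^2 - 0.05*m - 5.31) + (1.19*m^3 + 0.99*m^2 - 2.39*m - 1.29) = -1.75*m^3 + 3.97*m^2 - 2.44*m - 6.6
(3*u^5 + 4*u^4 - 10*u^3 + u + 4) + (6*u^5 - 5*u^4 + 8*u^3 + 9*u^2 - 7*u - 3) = 9*u^5 - u^4 - 2*u^3 + 9*u^2 - 6*u + 1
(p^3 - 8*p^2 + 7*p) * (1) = p^3 - 8*p^2 + 7*p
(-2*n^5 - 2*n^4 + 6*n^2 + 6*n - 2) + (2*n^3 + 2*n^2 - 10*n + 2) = -2*n^5 - 2*n^4 + 2*n^3 + 8*n^2 - 4*n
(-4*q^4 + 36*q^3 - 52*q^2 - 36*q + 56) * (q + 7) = -4*q^5 + 8*q^4 + 200*q^3 - 400*q^2 - 196*q + 392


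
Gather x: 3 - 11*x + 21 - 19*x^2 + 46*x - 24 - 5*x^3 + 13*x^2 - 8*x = -5*x^3 - 6*x^2 + 27*x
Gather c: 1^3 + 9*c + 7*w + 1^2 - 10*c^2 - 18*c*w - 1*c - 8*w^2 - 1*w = -10*c^2 + c*(8 - 18*w) - 8*w^2 + 6*w + 2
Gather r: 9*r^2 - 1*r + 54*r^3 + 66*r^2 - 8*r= 54*r^3 + 75*r^2 - 9*r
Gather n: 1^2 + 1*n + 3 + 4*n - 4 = 5*n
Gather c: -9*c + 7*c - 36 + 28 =-2*c - 8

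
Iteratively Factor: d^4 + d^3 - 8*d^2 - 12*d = (d + 2)*(d^3 - d^2 - 6*d) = (d - 3)*(d + 2)*(d^2 + 2*d) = d*(d - 3)*(d + 2)*(d + 2)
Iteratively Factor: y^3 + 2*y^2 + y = (y + 1)*(y^2 + y) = y*(y + 1)*(y + 1)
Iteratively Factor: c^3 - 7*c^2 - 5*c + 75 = (c + 3)*(c^2 - 10*c + 25) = (c - 5)*(c + 3)*(c - 5)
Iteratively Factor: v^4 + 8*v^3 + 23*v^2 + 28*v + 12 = (v + 2)*(v^3 + 6*v^2 + 11*v + 6) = (v + 2)*(v + 3)*(v^2 + 3*v + 2) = (v + 2)^2*(v + 3)*(v + 1)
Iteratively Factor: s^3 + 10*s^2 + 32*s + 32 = (s + 4)*(s^2 + 6*s + 8) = (s + 4)^2*(s + 2)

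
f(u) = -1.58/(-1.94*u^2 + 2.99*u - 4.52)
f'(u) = -1.58*(3.88*u - 2.99)/(-1.94*u^2 + 2.99*u - 4.52)^2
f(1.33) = 0.40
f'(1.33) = -0.22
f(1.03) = 0.45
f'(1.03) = -0.13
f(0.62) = 0.46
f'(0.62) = 0.08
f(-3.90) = 0.03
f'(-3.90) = 0.01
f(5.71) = 0.03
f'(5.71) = -0.01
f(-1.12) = 0.15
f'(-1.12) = 0.11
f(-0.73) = 0.20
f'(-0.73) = 0.15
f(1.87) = 0.28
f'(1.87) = -0.21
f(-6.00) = 0.02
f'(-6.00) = 0.00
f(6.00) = 0.03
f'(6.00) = -0.01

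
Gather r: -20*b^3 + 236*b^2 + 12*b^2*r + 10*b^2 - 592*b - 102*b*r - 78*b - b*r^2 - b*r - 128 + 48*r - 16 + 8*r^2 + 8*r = -20*b^3 + 246*b^2 - 670*b + r^2*(8 - b) + r*(12*b^2 - 103*b + 56) - 144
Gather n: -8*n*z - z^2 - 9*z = -8*n*z - z^2 - 9*z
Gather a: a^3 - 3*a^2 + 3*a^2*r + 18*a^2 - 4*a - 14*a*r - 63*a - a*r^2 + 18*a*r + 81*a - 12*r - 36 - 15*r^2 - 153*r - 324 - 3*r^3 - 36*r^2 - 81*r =a^3 + a^2*(3*r + 15) + a*(-r^2 + 4*r + 14) - 3*r^3 - 51*r^2 - 246*r - 360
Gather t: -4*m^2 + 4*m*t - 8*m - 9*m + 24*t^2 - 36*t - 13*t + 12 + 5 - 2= -4*m^2 - 17*m + 24*t^2 + t*(4*m - 49) + 15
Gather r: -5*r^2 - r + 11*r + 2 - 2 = -5*r^2 + 10*r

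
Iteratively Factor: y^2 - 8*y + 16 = (y - 4)*(y - 4)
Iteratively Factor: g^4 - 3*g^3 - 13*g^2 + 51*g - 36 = (g - 3)*(g^3 - 13*g + 12) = (g - 3)^2*(g^2 + 3*g - 4) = (g - 3)^2*(g + 4)*(g - 1)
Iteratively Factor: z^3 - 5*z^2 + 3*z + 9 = (z - 3)*(z^2 - 2*z - 3) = (z - 3)^2*(z + 1)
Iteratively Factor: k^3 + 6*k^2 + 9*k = (k)*(k^2 + 6*k + 9) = k*(k + 3)*(k + 3)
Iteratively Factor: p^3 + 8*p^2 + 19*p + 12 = (p + 3)*(p^2 + 5*p + 4) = (p + 3)*(p + 4)*(p + 1)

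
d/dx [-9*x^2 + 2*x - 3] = 2 - 18*x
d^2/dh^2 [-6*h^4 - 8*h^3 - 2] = 24*h*(-3*h - 2)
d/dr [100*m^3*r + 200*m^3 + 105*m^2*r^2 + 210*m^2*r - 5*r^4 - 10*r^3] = 100*m^3 + 210*m^2*r + 210*m^2 - 20*r^3 - 30*r^2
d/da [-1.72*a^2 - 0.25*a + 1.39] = -3.44*a - 0.25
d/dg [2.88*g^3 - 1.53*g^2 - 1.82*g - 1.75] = 8.64*g^2 - 3.06*g - 1.82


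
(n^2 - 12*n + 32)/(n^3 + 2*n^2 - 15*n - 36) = (n - 8)/(n^2 + 6*n + 9)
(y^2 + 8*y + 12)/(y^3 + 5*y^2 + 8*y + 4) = (y + 6)/(y^2 + 3*y + 2)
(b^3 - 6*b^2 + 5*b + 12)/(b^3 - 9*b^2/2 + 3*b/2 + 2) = 2*(b^2 - 2*b - 3)/(2*b^2 - b - 1)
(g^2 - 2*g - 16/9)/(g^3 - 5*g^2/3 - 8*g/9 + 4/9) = (3*g - 8)/(3*g^2 - 7*g + 2)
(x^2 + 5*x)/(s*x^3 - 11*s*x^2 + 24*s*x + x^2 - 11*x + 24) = x*(x + 5)/(s*x^3 - 11*s*x^2 + 24*s*x + x^2 - 11*x + 24)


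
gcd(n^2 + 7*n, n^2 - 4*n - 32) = 1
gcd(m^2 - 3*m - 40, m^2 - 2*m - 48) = m - 8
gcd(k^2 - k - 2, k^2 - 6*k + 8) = k - 2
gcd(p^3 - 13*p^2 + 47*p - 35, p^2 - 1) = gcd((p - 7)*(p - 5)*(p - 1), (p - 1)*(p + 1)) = p - 1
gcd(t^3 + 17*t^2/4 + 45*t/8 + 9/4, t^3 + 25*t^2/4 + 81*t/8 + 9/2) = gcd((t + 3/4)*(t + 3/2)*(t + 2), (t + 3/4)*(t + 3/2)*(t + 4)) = t^2 + 9*t/4 + 9/8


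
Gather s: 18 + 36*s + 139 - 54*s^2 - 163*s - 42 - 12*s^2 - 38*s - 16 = -66*s^2 - 165*s + 99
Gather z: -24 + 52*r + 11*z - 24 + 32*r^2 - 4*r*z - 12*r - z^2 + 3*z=32*r^2 + 40*r - z^2 + z*(14 - 4*r) - 48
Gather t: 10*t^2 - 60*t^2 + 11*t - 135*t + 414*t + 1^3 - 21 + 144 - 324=-50*t^2 + 290*t - 200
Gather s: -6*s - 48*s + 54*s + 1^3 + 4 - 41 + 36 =0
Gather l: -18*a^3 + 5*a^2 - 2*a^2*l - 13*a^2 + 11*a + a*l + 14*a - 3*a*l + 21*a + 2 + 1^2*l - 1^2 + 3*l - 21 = -18*a^3 - 8*a^2 + 46*a + l*(-2*a^2 - 2*a + 4) - 20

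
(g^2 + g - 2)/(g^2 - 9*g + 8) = (g + 2)/(g - 8)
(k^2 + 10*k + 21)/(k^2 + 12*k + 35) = (k + 3)/(k + 5)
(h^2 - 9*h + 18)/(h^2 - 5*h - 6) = (h - 3)/(h + 1)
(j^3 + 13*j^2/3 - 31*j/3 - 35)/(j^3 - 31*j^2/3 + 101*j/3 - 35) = (3*j^2 + 22*j + 35)/(3*j^2 - 22*j + 35)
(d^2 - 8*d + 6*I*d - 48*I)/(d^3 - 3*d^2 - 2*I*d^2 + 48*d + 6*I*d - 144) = (d - 8)/(d^2 - d*(3 + 8*I) + 24*I)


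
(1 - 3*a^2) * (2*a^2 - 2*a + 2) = -6*a^4 + 6*a^3 - 4*a^2 - 2*a + 2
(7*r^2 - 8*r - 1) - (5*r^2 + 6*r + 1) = 2*r^2 - 14*r - 2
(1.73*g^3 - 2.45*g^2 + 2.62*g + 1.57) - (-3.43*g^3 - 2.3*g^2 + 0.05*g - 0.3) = 5.16*g^3 - 0.15*g^2 + 2.57*g + 1.87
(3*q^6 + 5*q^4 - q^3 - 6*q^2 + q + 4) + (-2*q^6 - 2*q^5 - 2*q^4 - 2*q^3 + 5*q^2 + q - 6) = q^6 - 2*q^5 + 3*q^4 - 3*q^3 - q^2 + 2*q - 2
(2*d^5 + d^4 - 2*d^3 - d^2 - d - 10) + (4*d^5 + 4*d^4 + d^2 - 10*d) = 6*d^5 + 5*d^4 - 2*d^3 - 11*d - 10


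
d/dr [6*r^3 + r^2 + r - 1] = 18*r^2 + 2*r + 1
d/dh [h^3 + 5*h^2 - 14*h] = 3*h^2 + 10*h - 14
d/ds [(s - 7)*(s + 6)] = 2*s - 1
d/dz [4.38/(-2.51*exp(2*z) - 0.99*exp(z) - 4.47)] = (21.9876*exp(z) + 4.3362)*exp(z)/(2.51*exp(2*z) + 0.99*exp(z) + 4.47)^2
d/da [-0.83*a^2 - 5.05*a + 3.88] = -1.66*a - 5.05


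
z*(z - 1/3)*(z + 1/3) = z^3 - z/9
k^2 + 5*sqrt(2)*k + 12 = (k + 2*sqrt(2))*(k + 3*sqrt(2))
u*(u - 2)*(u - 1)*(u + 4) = u^4 + u^3 - 10*u^2 + 8*u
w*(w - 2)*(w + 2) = w^3 - 4*w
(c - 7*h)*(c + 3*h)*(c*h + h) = c^3*h - 4*c^2*h^2 + c^2*h - 21*c*h^3 - 4*c*h^2 - 21*h^3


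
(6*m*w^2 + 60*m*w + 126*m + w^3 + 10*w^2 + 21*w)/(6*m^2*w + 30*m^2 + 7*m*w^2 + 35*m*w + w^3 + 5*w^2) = (w^2 + 10*w + 21)/(m*w + 5*m + w^2 + 5*w)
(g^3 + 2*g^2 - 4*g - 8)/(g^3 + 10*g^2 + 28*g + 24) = (g - 2)/(g + 6)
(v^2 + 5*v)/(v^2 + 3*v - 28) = v*(v + 5)/(v^2 + 3*v - 28)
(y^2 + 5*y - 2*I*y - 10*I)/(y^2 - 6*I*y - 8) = (y + 5)/(y - 4*I)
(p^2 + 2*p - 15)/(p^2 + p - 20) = (p - 3)/(p - 4)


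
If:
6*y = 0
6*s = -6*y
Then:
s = 0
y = 0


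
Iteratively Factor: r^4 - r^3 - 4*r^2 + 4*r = (r - 1)*(r^3 - 4*r) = (r - 2)*(r - 1)*(r^2 + 2*r) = r*(r - 2)*(r - 1)*(r + 2)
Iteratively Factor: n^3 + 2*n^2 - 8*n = (n - 2)*(n^2 + 4*n) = n*(n - 2)*(n + 4)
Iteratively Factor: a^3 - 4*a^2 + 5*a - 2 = (a - 2)*(a^2 - 2*a + 1) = (a - 2)*(a - 1)*(a - 1)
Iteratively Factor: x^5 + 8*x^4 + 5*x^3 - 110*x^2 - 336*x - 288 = (x + 2)*(x^4 + 6*x^3 - 7*x^2 - 96*x - 144) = (x - 4)*(x + 2)*(x^3 + 10*x^2 + 33*x + 36) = (x - 4)*(x + 2)*(x + 4)*(x^2 + 6*x + 9) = (x - 4)*(x + 2)*(x + 3)*(x + 4)*(x + 3)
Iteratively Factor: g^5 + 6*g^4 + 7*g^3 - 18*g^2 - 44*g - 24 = (g + 2)*(g^4 + 4*g^3 - g^2 - 16*g - 12) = (g - 2)*(g + 2)*(g^3 + 6*g^2 + 11*g + 6) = (g - 2)*(g + 2)^2*(g^2 + 4*g + 3) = (g - 2)*(g + 2)^2*(g + 3)*(g + 1)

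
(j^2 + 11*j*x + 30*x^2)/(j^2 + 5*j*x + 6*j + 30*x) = (j + 6*x)/(j + 6)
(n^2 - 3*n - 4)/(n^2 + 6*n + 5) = (n - 4)/(n + 5)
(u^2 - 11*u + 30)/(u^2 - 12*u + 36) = (u - 5)/(u - 6)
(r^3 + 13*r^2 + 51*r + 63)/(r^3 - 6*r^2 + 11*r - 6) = (r^3 + 13*r^2 + 51*r + 63)/(r^3 - 6*r^2 + 11*r - 6)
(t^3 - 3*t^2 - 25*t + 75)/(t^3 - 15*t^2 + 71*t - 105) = (t + 5)/(t - 7)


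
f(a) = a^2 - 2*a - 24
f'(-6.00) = -14.00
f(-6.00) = 24.00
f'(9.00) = 16.00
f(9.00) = 39.00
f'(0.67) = -0.66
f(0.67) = -24.89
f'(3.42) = 4.84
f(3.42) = -19.14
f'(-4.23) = -10.46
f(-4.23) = 2.35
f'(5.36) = 8.72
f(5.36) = -5.99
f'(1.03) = 0.06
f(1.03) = -25.00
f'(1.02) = 0.04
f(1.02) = -25.00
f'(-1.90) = -5.80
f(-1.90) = -16.59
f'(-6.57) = -15.14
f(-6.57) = 32.30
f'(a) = 2*a - 2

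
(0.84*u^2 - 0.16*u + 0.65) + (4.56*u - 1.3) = 0.84*u^2 + 4.4*u - 0.65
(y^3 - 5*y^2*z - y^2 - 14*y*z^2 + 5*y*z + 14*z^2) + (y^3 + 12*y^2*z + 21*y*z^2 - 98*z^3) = 2*y^3 + 7*y^2*z - y^2 + 7*y*z^2 + 5*y*z - 98*z^3 + 14*z^2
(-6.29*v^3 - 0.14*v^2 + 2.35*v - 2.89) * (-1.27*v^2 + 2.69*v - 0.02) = 7.9883*v^5 - 16.7423*v^4 - 3.2353*v^3 + 9.9946*v^2 - 7.8211*v + 0.0578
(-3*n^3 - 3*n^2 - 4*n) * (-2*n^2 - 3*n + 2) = 6*n^5 + 15*n^4 + 11*n^3 + 6*n^2 - 8*n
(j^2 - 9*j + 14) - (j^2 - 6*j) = 14 - 3*j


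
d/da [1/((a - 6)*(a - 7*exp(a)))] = ((6 - a)*(a - 7*exp(a)) + (a - 6)^2*(7*exp(a) - 1))/((a - 6)^3*(a - 7*exp(a))^2)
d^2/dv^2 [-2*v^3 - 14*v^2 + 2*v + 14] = -12*v - 28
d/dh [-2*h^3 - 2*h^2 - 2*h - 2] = -6*h^2 - 4*h - 2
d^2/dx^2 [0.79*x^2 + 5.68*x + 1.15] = 1.58000000000000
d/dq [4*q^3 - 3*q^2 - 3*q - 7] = 12*q^2 - 6*q - 3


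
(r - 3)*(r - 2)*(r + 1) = r^3 - 4*r^2 + r + 6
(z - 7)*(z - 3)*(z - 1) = z^3 - 11*z^2 + 31*z - 21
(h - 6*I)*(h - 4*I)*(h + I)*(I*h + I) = I*h^4 + 9*h^3 + I*h^3 + 9*h^2 - 14*I*h^2 + 24*h - 14*I*h + 24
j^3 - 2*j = j*(j - sqrt(2))*(j + sqrt(2))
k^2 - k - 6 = (k - 3)*(k + 2)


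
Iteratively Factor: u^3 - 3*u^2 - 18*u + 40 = (u - 5)*(u^2 + 2*u - 8) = (u - 5)*(u - 2)*(u + 4)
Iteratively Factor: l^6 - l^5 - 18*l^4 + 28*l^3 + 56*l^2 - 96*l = (l)*(l^5 - l^4 - 18*l^3 + 28*l^2 + 56*l - 96) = l*(l - 3)*(l^4 + 2*l^3 - 12*l^2 - 8*l + 32) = l*(l - 3)*(l - 2)*(l^3 + 4*l^2 - 4*l - 16) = l*(l - 3)*(l - 2)^2*(l^2 + 6*l + 8) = l*(l - 3)*(l - 2)^2*(l + 4)*(l + 2)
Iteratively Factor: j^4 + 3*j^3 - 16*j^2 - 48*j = (j)*(j^3 + 3*j^2 - 16*j - 48) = j*(j + 3)*(j^2 - 16) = j*(j - 4)*(j + 3)*(j + 4)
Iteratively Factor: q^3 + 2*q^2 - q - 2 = (q + 2)*(q^2 - 1) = (q - 1)*(q + 2)*(q + 1)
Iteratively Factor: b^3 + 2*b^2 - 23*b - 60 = (b + 3)*(b^2 - b - 20) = (b - 5)*(b + 3)*(b + 4)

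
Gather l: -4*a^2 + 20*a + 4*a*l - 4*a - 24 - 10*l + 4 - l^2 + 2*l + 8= -4*a^2 + 16*a - l^2 + l*(4*a - 8) - 12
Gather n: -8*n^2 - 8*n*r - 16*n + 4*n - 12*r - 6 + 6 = -8*n^2 + n*(-8*r - 12) - 12*r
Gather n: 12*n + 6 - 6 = 12*n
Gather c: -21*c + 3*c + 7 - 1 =6 - 18*c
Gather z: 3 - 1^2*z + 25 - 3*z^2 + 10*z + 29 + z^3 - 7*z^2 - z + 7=z^3 - 10*z^2 + 8*z + 64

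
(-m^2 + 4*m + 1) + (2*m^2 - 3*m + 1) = m^2 + m + 2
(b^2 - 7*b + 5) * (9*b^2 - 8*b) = 9*b^4 - 71*b^3 + 101*b^2 - 40*b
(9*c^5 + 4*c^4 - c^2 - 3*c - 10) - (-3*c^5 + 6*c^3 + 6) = 12*c^5 + 4*c^4 - 6*c^3 - c^2 - 3*c - 16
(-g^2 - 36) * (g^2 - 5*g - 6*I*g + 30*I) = -g^4 + 5*g^3 + 6*I*g^3 - 36*g^2 - 30*I*g^2 + 180*g + 216*I*g - 1080*I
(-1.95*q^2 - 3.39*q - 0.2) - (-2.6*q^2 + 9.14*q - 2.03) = 0.65*q^2 - 12.53*q + 1.83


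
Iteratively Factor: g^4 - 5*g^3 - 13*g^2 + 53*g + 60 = (g + 1)*(g^3 - 6*g^2 - 7*g + 60) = (g + 1)*(g + 3)*(g^2 - 9*g + 20) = (g - 5)*(g + 1)*(g + 3)*(g - 4)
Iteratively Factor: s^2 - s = (s)*(s - 1)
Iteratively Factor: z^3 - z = (z + 1)*(z^2 - z) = (z - 1)*(z + 1)*(z)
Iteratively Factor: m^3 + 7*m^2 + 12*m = (m)*(m^2 + 7*m + 12) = m*(m + 4)*(m + 3)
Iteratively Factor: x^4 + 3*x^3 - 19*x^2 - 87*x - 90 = (x + 3)*(x^3 - 19*x - 30) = (x - 5)*(x + 3)*(x^2 + 5*x + 6) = (x - 5)*(x + 3)^2*(x + 2)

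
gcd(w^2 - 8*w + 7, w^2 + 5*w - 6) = w - 1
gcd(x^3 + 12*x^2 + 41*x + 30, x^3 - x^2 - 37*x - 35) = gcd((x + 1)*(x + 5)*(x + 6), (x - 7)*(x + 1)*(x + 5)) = x^2 + 6*x + 5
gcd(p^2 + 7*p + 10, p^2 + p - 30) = 1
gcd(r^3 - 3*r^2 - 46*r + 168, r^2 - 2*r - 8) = r - 4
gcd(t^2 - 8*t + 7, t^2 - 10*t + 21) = t - 7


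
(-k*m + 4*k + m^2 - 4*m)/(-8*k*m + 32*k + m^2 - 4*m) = (k - m)/(8*k - m)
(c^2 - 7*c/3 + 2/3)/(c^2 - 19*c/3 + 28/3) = (3*c^2 - 7*c + 2)/(3*c^2 - 19*c + 28)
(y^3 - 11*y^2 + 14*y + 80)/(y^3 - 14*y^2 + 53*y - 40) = (y + 2)/(y - 1)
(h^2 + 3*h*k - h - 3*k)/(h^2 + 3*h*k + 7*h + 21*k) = (h - 1)/(h + 7)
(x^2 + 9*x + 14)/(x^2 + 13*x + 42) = (x + 2)/(x + 6)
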